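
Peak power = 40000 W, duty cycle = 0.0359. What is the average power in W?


P_avg = 40000 * 0.0359 = 1436.0 W

1436.0 W


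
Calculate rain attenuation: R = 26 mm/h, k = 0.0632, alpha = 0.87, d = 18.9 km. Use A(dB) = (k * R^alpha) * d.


gamma = 0.0632 * 26^0.87 = 1.075831 dB/km
A = 1.075831 * 18.9 = 20.33 dB

20.33 dB


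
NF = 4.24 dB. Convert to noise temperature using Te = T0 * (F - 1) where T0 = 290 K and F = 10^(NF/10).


NF_lin = 10^(4.24/10) = 2.654606
Te = 290 * (2.654606 - 1) = 479.8 K

479.8 K


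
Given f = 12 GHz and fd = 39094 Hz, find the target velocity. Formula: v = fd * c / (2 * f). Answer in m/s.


v = 39094 * 3e8 / (2 * 12000000000.0) = 488.7 m/s

488.7 m/s


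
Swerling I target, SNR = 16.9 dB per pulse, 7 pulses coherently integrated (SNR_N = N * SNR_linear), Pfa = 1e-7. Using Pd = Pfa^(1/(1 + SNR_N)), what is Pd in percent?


SNR_lin = 10^(16.9/10) = 48.97788
SNR_N = 7 * 48.97788 = 342.84516
1/(1 + SNR_N) = 1/343.84516 = 0.0029083
Pd = (1e-7)^0.0029083 = 0.95421
Pd = 95.4%

95.4%


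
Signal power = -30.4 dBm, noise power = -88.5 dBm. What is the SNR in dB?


SNR = -30.4 - (-88.5) = 58.1 dB

58.1 dB


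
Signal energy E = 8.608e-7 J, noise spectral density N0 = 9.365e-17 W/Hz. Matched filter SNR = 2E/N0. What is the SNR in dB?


SNR_lin = 2 * 8.608e-7 / 9.365e-17 = 1.838e10
SNR_dB = 10*log10(1.838e10) = 102.6 dB

102.6 dB


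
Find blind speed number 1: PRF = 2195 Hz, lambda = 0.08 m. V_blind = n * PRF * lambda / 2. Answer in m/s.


V_blind = 1 * 2195 * 0.08 / 2 = 87.8 m/s

87.8 m/s


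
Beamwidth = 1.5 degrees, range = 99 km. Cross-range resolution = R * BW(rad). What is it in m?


BW_rad = 0.026179939
CR = 99000 * 0.026179939 = 2591.8 m

2591.8 m


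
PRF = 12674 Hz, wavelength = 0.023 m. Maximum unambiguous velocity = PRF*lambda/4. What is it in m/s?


V_ua = 12674 * 0.023 / 4 = 72.9 m/s

72.9 m/s


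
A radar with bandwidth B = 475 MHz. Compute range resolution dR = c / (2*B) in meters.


dR = 3e8 / (2 * 475000000.0) = 0.32 m

0.32 m


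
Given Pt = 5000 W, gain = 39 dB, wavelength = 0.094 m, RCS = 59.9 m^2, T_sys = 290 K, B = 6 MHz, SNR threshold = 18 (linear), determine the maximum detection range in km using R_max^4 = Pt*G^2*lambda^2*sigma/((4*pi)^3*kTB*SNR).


G_lin = 10^(39/10) = 7943.282347
R^4 = 5000 * 7943.282347^2 * 0.094^2 * 59.9 / ((4*pi)^3 * 1.38e-23 * 290 * 6000000.0 * 18)
R^4 = 1.9468e20 m^4
R_max = (1.9468e20)^(1/4) = 118121.9 m = 118.1 km

118.1 km


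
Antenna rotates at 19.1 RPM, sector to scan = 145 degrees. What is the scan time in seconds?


t = 145 / (19.1 * 360) * 60 = 1.27 s

1.27 s


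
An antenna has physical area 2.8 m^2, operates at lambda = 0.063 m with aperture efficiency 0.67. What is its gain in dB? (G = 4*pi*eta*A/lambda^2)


G_linear = 4*pi*0.67*2.8/0.063^2 = 5939.66
G_dB = 10*log10(5939.66) = 37.7 dB

37.7 dB


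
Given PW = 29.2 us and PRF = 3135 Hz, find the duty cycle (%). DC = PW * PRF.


DC = 29.2e-6 * 3135 * 100 = 9.15%

9.15%


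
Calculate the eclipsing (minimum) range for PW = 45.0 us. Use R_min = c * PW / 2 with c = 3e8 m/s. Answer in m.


R_min = 3e8 * 45.0e-6 / 2 = 6750.0 m

6750.0 m


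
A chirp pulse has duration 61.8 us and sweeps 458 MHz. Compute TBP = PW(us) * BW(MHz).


TBP = 61.8 * 458 = 28304.4

28304.4


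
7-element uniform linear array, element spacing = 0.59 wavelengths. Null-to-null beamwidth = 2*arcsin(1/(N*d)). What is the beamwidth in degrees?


1/(N*d) = 1/(7*0.59) = 0.242131
BW = 2*arcsin(0.242131) = 28.0 degrees

28.0 degrees


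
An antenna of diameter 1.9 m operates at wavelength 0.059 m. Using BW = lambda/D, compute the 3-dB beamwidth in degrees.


BW_rad = 0.059 / 1.9 = 0.031053
BW_deg = 1.78 degrees

1.78 degrees


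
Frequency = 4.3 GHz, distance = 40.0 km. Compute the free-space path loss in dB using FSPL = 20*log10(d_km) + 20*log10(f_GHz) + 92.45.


20*log10(40.0) = 32.04
20*log10(4.3) = 12.67
FSPL = 137.2 dB

137.2 dB


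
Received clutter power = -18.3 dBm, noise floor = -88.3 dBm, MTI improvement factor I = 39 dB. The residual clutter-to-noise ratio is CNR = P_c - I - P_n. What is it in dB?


CNR = -18.3 - 39 - (-88.3) = 31.0 dB

31.0 dB


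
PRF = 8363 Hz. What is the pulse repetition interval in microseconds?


PRI = 1/8363 = 0.0001195743 s = 119.6 us

119.6 us


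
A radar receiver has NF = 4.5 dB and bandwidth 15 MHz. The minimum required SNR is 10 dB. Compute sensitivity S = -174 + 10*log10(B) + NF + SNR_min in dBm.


10*log10(15000000.0) = 71.76
S = -174 + 71.76 + 4.5 + 10 = -87.7 dBm

-87.7 dBm


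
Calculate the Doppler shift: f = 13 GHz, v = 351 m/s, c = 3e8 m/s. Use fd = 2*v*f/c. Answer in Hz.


fd = 2 * 351 * 13000000000.0 / 3e8 = 30420.0 Hz

30420.0 Hz


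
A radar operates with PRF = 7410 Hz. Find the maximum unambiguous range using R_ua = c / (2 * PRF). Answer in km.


R_ua = 3e8 / (2 * 7410) = 20242.9 m = 20.2 km

20.2 km


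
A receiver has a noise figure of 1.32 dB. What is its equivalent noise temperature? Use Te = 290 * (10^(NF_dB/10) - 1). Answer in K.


NF_lin = 10^(1.32/10) = 1.355189
Te = 290 * (1.355189 - 1) = 103.0 K

103.0 K


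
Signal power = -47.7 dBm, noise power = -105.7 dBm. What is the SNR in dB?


SNR = -47.7 - (-105.7) = 58.0 dB

58.0 dB


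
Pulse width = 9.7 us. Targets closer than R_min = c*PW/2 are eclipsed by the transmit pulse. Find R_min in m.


R_min = 3e8 * 9.7e-6 / 2 = 1455.0 m

1455.0 m


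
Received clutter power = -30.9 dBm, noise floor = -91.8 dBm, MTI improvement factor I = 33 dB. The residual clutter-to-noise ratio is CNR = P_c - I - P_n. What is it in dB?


CNR = -30.9 - 33 - (-91.8) = 27.9 dB

27.9 dB


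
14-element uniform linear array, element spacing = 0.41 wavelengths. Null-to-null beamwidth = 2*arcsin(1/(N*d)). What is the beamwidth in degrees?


1/(N*d) = 1/(14*0.41) = 0.174216
BW = 2*arcsin(0.174216) = 20.1 degrees

20.1 degrees


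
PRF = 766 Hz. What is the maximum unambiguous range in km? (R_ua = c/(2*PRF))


R_ua = 3e8 / (2 * 766) = 195822.5 m = 195.8 km

195.8 km


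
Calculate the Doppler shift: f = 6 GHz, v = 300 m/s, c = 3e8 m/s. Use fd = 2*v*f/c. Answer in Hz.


fd = 2 * 300 * 6000000000.0 / 3e8 = 12000.0 Hz

12000.0 Hz


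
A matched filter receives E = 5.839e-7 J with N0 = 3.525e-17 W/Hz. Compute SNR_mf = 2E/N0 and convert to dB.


SNR_lin = 2 * 5.839e-7 / 3.525e-17 = 3.313e10
SNR_dB = 10*log10(3.313e10) = 105.2 dB

105.2 dB


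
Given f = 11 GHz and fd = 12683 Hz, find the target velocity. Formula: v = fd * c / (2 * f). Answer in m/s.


v = 12683 * 3e8 / (2 * 11000000000.0) = 173.0 m/s

173.0 m/s


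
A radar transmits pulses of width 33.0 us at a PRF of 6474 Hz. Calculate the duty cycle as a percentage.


DC = 33.0e-6 * 6474 * 100 = 21.36%

21.36%


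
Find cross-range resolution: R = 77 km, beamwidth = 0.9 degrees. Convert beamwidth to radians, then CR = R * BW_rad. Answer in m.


BW_rad = 0.015707963
CR = 77000 * 0.015707963 = 1209.5 m

1209.5 m


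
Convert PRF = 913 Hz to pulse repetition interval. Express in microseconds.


PRI = 1/913 = 0.0010952903 s = 1095.3 us

1095.3 us


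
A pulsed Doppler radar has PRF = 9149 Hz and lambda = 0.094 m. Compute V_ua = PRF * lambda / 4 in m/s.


V_ua = 9149 * 0.094 / 4 = 215.0 m/s

215.0 m/s


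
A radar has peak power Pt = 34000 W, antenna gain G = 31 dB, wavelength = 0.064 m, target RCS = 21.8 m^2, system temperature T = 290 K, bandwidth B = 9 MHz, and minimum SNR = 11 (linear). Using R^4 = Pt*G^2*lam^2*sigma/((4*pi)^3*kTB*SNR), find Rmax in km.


G_lin = 10^(31/10) = 1258.925412
R^4 = 34000 * 1258.925412^2 * 0.064^2 * 21.8 / ((4*pi)^3 * 1.38e-23 * 290 * 9000000.0 * 11)
R^4 = 6.12003e18 m^4
R_max = (6.12003e18)^(1/4) = 49738.0 m = 49.7 km

49.7 km


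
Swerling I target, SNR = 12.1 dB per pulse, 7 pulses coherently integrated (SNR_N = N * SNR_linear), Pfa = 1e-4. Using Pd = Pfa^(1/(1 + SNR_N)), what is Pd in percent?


SNR_lin = 10^(12.1/10) = 16.2181
SNR_N = 7 * 16.2181 = 113.5267
1/(1 + SNR_N) = 1/114.5267 = 0.0087316
Pd = (1e-4)^0.0087316 = 0.92273
Pd = 92.3%

92.3%


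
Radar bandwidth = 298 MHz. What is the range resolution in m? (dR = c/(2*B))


dR = 3e8 / (2 * 298000000.0) = 0.5 m

0.5 m


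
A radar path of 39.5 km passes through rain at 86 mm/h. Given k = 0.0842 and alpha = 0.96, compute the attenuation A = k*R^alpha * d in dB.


gamma = 0.0842 * 86^0.96 = 6.059414 dB/km
A = 6.059414 * 39.5 = 239.35 dB

239.35 dB


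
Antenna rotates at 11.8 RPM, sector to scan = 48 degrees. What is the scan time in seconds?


t = 48 / (11.8 * 360) * 60 = 0.68 s

0.68 s


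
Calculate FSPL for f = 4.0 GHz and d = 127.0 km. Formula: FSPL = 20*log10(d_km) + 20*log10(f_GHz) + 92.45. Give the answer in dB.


20*log10(127.0) = 42.08
20*log10(4.0) = 12.04
FSPL = 146.6 dB

146.6 dB


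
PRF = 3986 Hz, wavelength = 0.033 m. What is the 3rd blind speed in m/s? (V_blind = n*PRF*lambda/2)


V_blind = 3 * 3986 * 0.033 / 2 = 197.3 m/s

197.3 m/s


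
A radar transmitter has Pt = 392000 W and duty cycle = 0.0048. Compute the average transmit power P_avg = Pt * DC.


P_avg = 392000 * 0.0048 = 1881.6 W

1881.6 W


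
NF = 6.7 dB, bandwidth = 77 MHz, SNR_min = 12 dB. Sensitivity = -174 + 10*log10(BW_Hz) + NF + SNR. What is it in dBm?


10*log10(77000000.0) = 78.86
S = -174 + 78.86 + 6.7 + 12 = -76.4 dBm

-76.4 dBm


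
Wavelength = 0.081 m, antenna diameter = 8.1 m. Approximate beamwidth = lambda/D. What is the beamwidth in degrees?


BW_rad = 0.081 / 8.1 = 0.01
BW_deg = 0.57 degrees

0.57 degrees


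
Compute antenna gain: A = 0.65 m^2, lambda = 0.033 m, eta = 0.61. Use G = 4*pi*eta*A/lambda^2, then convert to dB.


G_linear = 4*pi*0.61*0.65/0.033^2 = 4575.36
G_dB = 10*log10(4575.36) = 36.6 dB

36.6 dB


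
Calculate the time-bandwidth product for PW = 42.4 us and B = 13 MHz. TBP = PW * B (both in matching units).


TBP = 42.4 * 13 = 551.2

551.2


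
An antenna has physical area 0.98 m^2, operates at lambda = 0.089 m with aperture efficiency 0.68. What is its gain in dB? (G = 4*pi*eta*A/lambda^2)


G_linear = 4*pi*0.68*0.98/0.089^2 = 1057.22
G_dB = 10*log10(1057.22) = 30.2 dB

30.2 dB


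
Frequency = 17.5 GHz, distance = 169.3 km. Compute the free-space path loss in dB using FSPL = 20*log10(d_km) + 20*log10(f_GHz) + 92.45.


20*log10(169.3) = 44.57
20*log10(17.5) = 24.86
FSPL = 161.9 dB

161.9 dB


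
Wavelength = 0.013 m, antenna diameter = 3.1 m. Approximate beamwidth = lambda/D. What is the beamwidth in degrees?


BW_rad = 0.013 / 3.1 = 0.004194
BW_deg = 0.24 degrees

0.24 degrees


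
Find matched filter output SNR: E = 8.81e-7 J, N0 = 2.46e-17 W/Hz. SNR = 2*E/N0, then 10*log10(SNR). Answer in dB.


SNR_lin = 2 * 8.81e-7 / 2.46e-17 = 7.163e10
SNR_dB = 10*log10(7.163e10) = 108.6 dB

108.6 dB


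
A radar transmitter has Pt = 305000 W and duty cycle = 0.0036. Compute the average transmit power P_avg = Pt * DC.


P_avg = 305000 * 0.0036 = 1098.0 W

1098.0 W


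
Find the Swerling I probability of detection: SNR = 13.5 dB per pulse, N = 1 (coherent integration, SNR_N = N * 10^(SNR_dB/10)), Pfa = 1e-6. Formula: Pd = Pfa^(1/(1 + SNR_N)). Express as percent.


SNR_lin = 10^(13.5/10) = 22.38721
SNR_N = 1 * 22.38721 = 22.38721
1/(1 + SNR_N) = 1/23.38721 = 0.0427584
Pd = (1e-6)^0.0427584 = 0.55392
Pd = 55.4%

55.4%


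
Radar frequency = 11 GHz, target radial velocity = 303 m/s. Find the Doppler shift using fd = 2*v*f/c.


fd = 2 * 303 * 11000000000.0 / 3e8 = 22220.0 Hz

22220.0 Hz


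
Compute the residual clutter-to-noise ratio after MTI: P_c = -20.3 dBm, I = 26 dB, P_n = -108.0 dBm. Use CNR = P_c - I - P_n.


CNR = -20.3 - 26 - (-108.0) = 61.7 dB

61.7 dB


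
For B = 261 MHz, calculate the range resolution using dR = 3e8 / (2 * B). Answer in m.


dR = 3e8 / (2 * 261000000.0) = 0.57 m

0.57 m


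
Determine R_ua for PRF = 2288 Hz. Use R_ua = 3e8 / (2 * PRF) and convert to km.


R_ua = 3e8 / (2 * 2288) = 65559.4 m = 65.6 km

65.6 km


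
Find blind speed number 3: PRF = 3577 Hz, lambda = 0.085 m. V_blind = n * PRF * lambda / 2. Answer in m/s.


V_blind = 3 * 3577 * 0.085 / 2 = 456.1 m/s

456.1 m/s


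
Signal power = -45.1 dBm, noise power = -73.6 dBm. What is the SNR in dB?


SNR = -45.1 - (-73.6) = 28.5 dB

28.5 dB


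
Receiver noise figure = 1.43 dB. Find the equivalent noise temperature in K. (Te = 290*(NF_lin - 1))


NF_lin = 10^(1.43/10) = 1.389953
Te = 290 * (1.389953 - 1) = 113.1 K

113.1 K


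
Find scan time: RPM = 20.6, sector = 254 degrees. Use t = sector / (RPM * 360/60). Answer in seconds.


t = 254 / (20.6 * 360) * 60 = 2.06 s

2.06 s


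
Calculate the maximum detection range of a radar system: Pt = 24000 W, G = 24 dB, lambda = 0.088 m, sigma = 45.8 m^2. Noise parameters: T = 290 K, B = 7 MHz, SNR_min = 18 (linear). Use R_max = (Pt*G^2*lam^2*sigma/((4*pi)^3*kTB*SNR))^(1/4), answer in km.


G_lin = 10^(24/10) = 251.188643
R^4 = 24000 * 251.188643^2 * 0.088^2 * 45.8 / ((4*pi)^3 * 1.38e-23 * 290 * 7000000.0 * 18)
R^4 = 5.36741e17 m^4
R_max = (5.36741e17)^(1/4) = 27067.1 m = 27.1 km

27.1 km


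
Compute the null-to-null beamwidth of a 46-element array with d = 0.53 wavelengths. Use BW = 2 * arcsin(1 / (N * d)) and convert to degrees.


1/(N*d) = 1/(46*0.53) = 0.041017
BW = 2*arcsin(0.041017) = 4.7 degrees

4.7 degrees


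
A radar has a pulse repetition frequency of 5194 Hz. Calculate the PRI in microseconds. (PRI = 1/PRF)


PRI = 1/5194 = 0.0001925298 s = 192.5 us

192.5 us


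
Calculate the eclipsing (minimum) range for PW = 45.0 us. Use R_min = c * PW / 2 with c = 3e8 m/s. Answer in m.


R_min = 3e8 * 45.0e-6 / 2 = 6750.0 m

6750.0 m


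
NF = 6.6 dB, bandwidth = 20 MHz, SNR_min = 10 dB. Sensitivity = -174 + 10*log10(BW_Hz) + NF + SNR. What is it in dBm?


10*log10(20000000.0) = 73.01
S = -174 + 73.01 + 6.6 + 10 = -84.4 dBm

-84.4 dBm


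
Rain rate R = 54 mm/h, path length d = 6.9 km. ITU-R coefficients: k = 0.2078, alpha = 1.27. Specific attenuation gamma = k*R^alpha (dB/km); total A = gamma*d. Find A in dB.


gamma = 0.2078 * 54^1.27 = 32.944705 dB/km
A = 32.944705 * 6.9 = 227.32 dB

227.32 dB


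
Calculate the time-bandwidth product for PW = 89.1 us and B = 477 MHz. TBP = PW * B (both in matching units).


TBP = 89.1 * 477 = 42500.7

42500.7


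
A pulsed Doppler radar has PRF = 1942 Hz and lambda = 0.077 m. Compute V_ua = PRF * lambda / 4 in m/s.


V_ua = 1942 * 0.077 / 4 = 37.4 m/s

37.4 m/s


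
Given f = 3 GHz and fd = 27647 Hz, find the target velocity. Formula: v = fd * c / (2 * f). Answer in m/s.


v = 27647 * 3e8 / (2 * 3000000000.0) = 1382.4 m/s

1382.4 m/s


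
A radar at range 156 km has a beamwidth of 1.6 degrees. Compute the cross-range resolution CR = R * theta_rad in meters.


BW_rad = 0.027925268
CR = 156000 * 0.027925268 = 4356.3 m

4356.3 m


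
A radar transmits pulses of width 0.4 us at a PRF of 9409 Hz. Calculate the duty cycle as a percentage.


DC = 0.4e-6 * 9409 * 100 = 0.38%

0.38%


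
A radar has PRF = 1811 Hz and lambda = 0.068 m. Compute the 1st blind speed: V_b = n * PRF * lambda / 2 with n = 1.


V_blind = 1 * 1811 * 0.068 / 2 = 61.6 m/s

61.6 m/s


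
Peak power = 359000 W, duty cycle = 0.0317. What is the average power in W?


P_avg = 359000 * 0.0317 = 11380.3 W

11380.3 W


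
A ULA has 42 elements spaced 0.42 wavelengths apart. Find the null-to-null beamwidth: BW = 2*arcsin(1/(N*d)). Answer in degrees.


1/(N*d) = 1/(42*0.42) = 0.056689
BW = 2*arcsin(0.056689) = 6.5 degrees

6.5 degrees


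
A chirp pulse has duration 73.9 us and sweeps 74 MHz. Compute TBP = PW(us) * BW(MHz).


TBP = 73.9 * 74 = 5468.6

5468.6


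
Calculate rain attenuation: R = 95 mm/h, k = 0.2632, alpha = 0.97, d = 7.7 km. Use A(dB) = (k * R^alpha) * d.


gamma = 0.2632 * 95^0.97 = 21.811111 dB/km
A = 21.811111 * 7.7 = 167.95 dB

167.95 dB


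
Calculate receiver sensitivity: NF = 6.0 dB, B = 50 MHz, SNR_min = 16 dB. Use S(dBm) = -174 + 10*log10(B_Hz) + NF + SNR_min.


10*log10(50000000.0) = 76.99
S = -174 + 76.99 + 6.0 + 16 = -75.0 dBm

-75.0 dBm


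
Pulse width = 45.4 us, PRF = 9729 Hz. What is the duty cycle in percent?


DC = 45.4e-6 * 9729 * 100 = 44.17%

44.17%


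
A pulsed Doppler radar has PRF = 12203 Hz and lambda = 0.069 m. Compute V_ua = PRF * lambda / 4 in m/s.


V_ua = 12203 * 0.069 / 4 = 210.5 m/s

210.5 m/s


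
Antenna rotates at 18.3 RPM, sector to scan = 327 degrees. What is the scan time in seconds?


t = 327 / (18.3 * 360) * 60 = 2.98 s

2.98 s


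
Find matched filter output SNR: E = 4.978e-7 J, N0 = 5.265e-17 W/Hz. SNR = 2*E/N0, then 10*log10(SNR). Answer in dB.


SNR_lin = 2 * 4.978e-7 / 5.265e-17 = 1.891e10
SNR_dB = 10*log10(1.891e10) = 102.8 dB

102.8 dB


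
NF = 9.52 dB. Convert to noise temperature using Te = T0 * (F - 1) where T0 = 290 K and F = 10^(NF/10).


NF_lin = 10^(9.52/10) = 8.953648
Te = 290 * (8.953648 - 1) = 2306.6 K

2306.6 K


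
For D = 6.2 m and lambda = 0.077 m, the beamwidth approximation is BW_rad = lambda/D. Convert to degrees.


BW_rad = 0.077 / 6.2 = 0.012419
BW_deg = 0.71 degrees

0.71 degrees


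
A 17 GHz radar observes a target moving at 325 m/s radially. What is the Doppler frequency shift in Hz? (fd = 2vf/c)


fd = 2 * 325 * 17000000000.0 / 3e8 = 36833.3 Hz

36833.3 Hz


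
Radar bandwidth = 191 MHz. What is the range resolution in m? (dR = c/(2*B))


dR = 3e8 / (2 * 191000000.0) = 0.79 m

0.79 m


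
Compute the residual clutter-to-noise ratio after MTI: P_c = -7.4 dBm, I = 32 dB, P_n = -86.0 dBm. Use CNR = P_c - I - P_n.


CNR = -7.4 - 32 - (-86.0) = 46.6 dB

46.6 dB


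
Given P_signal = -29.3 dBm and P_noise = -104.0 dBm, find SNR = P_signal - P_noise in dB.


SNR = -29.3 - (-104.0) = 74.7 dB

74.7 dB


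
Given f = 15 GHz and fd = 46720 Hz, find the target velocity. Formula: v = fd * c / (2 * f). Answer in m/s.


v = 46720 * 3e8 / (2 * 15000000000.0) = 467.2 m/s

467.2 m/s


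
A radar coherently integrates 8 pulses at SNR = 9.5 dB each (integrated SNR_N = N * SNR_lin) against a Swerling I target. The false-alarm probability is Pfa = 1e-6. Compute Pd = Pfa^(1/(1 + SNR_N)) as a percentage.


SNR_lin = 10^(9.5/10) = 8.91251
SNR_N = 8 * 8.91251 = 71.30008
1/(1 + SNR_N) = 1/72.30008 = 0.0138312
Pd = (1e-6)^0.0138312 = 0.82606
Pd = 82.6%

82.6%


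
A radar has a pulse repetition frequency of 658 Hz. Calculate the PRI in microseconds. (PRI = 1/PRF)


PRI = 1/658 = 0.0015197568 s = 1519.8 us

1519.8 us


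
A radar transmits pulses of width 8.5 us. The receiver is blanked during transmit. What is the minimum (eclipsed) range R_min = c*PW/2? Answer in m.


R_min = 3e8 * 8.5e-6 / 2 = 1275.0 m

1275.0 m


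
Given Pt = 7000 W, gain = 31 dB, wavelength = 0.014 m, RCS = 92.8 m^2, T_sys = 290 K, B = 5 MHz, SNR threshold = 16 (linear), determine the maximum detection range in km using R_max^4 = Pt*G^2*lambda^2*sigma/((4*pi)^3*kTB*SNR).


G_lin = 10^(31/10) = 1258.925412
R^4 = 7000 * 1258.925412^2 * 0.014^2 * 92.8 / ((4*pi)^3 * 1.38e-23 * 290 * 5000000.0 * 16)
R^4 = 3.17618e17 m^4
R_max = (3.17618e17)^(1/4) = 23739.8 m = 23.7 km

23.7 km


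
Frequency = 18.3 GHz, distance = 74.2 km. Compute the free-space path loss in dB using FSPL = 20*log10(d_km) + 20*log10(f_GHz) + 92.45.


20*log10(74.2) = 37.41
20*log10(18.3) = 25.25
FSPL = 155.1 dB

155.1 dB


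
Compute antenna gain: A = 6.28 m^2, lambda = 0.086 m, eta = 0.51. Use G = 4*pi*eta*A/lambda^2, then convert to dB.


G_linear = 4*pi*0.51*6.28/0.086^2 = 5441.8
G_dB = 10*log10(5441.8) = 37.4 dB

37.4 dB


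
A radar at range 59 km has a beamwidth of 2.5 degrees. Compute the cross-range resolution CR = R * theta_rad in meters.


BW_rad = 0.043633231
CR = 59000 * 0.043633231 = 2574.4 m

2574.4 m


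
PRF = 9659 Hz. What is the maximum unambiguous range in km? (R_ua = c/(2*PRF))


R_ua = 3e8 / (2 * 9659) = 15529.6 m = 15.5 km

15.5 km


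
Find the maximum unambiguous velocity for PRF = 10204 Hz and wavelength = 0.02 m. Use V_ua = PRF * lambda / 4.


V_ua = 10204 * 0.02 / 4 = 51.0 m/s

51.0 m/s


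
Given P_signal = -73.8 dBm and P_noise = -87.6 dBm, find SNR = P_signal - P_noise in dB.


SNR = -73.8 - (-87.6) = 13.8 dB

13.8 dB


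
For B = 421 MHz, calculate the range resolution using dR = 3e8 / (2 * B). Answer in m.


dR = 3e8 / (2 * 421000000.0) = 0.36 m

0.36 m


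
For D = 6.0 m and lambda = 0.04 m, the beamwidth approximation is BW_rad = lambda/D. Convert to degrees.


BW_rad = 0.04 / 6.0 = 0.006667
BW_deg = 0.38 degrees

0.38 degrees


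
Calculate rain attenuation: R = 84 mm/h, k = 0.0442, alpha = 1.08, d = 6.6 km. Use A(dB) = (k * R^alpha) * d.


gamma = 0.0442 * 84^1.08 = 5.292293 dB/km
A = 5.292293 * 6.6 = 34.93 dB

34.93 dB


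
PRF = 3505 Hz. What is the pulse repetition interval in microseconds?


PRI = 1/3505 = 0.0002853067 s = 285.3 us

285.3 us


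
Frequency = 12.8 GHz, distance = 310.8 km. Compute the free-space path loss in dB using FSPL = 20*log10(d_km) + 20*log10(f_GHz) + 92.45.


20*log10(310.8) = 49.85
20*log10(12.8) = 22.14
FSPL = 164.4 dB

164.4 dB


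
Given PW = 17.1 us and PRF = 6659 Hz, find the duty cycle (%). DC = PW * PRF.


DC = 17.1e-6 * 6659 * 100 = 11.39%

11.39%


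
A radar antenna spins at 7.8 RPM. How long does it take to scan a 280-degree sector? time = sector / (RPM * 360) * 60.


t = 280 / (7.8 * 360) * 60 = 5.98 s

5.98 s


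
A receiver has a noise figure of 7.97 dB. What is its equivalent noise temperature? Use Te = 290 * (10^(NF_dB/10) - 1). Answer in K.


NF_lin = 10^(7.97/10) = 6.266139
Te = 290 * (6.266139 - 1) = 1527.2 K

1527.2 K


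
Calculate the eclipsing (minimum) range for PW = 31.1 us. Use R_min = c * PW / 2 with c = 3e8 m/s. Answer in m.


R_min = 3e8 * 31.1e-6 / 2 = 4665.0 m

4665.0 m


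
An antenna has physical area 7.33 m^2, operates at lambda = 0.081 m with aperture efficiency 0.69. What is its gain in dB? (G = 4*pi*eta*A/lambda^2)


G_linear = 4*pi*0.69*7.33/0.081^2 = 9687.08
G_dB = 10*log10(9687.08) = 39.9 dB

39.9 dB


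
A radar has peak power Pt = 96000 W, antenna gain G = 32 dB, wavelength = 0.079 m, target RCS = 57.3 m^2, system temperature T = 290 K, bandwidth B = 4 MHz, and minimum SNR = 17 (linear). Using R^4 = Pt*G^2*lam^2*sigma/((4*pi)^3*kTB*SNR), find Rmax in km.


G_lin = 10^(32/10) = 1584.893192
R^4 = 96000 * 1584.893192^2 * 0.079^2 * 57.3 / ((4*pi)^3 * 1.38e-23 * 290 * 4000000.0 * 17)
R^4 = 1.59685e20 m^4
R_max = (1.59685e20)^(1/4) = 112412.9 m = 112.4 km

112.4 km


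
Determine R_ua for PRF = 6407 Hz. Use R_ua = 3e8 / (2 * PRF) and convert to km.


R_ua = 3e8 / (2 * 6407) = 23411.9 m = 23.4 km

23.4 km


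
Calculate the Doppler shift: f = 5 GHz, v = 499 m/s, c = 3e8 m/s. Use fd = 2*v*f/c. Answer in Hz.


fd = 2 * 499 * 5000000000.0 / 3e8 = 16633.3 Hz

16633.3 Hz


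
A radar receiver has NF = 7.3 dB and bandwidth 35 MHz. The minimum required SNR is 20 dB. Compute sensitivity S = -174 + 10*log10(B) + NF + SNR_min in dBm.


10*log10(35000000.0) = 75.44
S = -174 + 75.44 + 7.3 + 20 = -71.3 dBm

-71.3 dBm


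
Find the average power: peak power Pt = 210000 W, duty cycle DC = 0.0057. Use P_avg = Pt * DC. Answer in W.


P_avg = 210000 * 0.0057 = 1197.0 W

1197.0 W


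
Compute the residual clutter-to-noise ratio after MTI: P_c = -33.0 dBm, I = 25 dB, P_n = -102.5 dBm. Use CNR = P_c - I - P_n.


CNR = -33.0 - 25 - (-102.5) = 44.5 dB

44.5 dB


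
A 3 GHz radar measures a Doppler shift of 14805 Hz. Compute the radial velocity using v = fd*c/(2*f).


v = 14805 * 3e8 / (2 * 3000000000.0) = 740.3 m/s

740.3 m/s


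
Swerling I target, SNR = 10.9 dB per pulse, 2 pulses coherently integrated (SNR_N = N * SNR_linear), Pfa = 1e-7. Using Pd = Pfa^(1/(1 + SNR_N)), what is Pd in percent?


SNR_lin = 10^(10.9/10) = 12.30269
SNR_N = 2 * 12.30269 = 24.60538
1/(1 + SNR_N) = 1/25.60538 = 0.0390543
Pd = (1e-7)^0.0390543 = 0.53287
Pd = 53.3%

53.3%


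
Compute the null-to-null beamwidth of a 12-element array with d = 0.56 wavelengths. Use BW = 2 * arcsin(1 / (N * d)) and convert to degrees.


1/(N*d) = 1/(12*0.56) = 0.14881
BW = 2*arcsin(0.14881) = 17.1 degrees

17.1 degrees


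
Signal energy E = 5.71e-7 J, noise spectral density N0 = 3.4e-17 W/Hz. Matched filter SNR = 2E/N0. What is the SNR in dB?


SNR_lin = 2 * 5.71e-7 / 3.4e-17 = 3.359e10
SNR_dB = 10*log10(3.359e10) = 105.3 dB

105.3 dB


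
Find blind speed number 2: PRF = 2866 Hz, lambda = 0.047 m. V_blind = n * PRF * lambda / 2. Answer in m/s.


V_blind = 2 * 2866 * 0.047 / 2 = 134.7 m/s

134.7 m/s


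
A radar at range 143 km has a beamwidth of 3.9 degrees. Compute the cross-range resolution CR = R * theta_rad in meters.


BW_rad = 0.068067841
CR = 143000 * 0.068067841 = 9733.7 m

9733.7 m


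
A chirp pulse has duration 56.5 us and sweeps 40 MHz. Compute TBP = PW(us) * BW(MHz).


TBP = 56.5 * 40 = 2260.0

2260.0


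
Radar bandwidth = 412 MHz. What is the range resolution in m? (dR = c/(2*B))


dR = 3e8 / (2 * 412000000.0) = 0.36 m

0.36 m


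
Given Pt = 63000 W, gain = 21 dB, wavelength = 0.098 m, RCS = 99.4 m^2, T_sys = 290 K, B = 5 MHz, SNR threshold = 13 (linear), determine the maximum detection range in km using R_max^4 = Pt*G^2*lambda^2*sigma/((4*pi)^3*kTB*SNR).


G_lin = 10^(21/10) = 125.892541
R^4 = 63000 * 125.892541^2 * 0.098^2 * 99.4 / ((4*pi)^3 * 1.38e-23 * 290 * 5000000.0 * 13)
R^4 = 1.84654e18 m^4
R_max = (1.84654e18)^(1/4) = 36862.9 m = 36.9 km

36.9 km


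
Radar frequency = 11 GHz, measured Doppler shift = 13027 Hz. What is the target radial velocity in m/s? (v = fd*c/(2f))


v = 13027 * 3e8 / (2 * 11000000000.0) = 177.6 m/s

177.6 m/s


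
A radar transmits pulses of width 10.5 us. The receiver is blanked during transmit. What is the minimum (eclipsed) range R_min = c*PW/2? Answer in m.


R_min = 3e8 * 10.5e-6 / 2 = 1575.0 m

1575.0 m


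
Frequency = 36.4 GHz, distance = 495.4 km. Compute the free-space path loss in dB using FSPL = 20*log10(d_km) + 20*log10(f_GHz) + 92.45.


20*log10(495.4) = 53.9
20*log10(36.4) = 31.22
FSPL = 177.6 dB

177.6 dB


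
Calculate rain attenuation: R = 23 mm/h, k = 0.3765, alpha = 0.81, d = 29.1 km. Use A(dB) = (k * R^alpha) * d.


gamma = 0.3765 * 23^0.81 = 4.772704 dB/km
A = 4.772704 * 29.1 = 138.89 dB

138.89 dB


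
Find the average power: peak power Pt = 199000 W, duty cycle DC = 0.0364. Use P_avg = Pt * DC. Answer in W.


P_avg = 199000 * 0.0364 = 7243.6 W

7243.6 W


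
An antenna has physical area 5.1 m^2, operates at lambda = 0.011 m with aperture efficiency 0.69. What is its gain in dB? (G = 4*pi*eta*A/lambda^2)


G_linear = 4*pi*0.69*5.1/0.011^2 = 365463.29
G_dB = 10*log10(365463.29) = 55.6 dB

55.6 dB


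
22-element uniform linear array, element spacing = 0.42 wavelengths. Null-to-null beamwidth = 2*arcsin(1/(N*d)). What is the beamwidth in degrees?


1/(N*d) = 1/(22*0.42) = 0.108225
BW = 2*arcsin(0.108225) = 12.4 degrees

12.4 degrees


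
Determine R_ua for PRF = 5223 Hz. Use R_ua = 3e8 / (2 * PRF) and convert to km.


R_ua = 3e8 / (2 * 5223) = 28719.1 m = 28.7 km

28.7 km


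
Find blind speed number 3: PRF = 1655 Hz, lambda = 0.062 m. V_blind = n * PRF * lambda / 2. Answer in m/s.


V_blind = 3 * 1655 * 0.062 / 2 = 153.9 m/s

153.9 m/s


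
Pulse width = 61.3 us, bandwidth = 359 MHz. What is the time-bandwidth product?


TBP = 61.3 * 359 = 22006.7

22006.7


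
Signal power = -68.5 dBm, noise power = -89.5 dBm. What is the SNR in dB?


SNR = -68.5 - (-89.5) = 21.0 dB

21.0 dB


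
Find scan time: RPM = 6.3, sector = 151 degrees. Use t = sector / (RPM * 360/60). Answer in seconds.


t = 151 / (6.3 * 360) * 60 = 3.99 s

3.99 s


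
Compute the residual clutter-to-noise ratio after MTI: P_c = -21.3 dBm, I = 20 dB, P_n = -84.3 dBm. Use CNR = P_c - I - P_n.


CNR = -21.3 - 20 - (-84.3) = 43.0 dB

43.0 dB


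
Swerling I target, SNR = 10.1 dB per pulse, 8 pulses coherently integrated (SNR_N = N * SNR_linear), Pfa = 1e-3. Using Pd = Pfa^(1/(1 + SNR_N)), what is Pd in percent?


SNR_lin = 10^(10.1/10) = 10.23293
SNR_N = 8 * 10.23293 = 81.86344
1/(1 + SNR_N) = 1/82.86344 = 0.012068
Pd = (1e-3)^0.012068 = 0.92002
Pd = 92.0%

92.0%


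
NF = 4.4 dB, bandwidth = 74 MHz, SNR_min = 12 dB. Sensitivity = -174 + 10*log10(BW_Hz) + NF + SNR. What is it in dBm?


10*log10(74000000.0) = 78.69
S = -174 + 78.69 + 4.4 + 12 = -78.9 dBm

-78.9 dBm


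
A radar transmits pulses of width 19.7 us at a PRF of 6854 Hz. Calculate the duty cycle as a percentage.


DC = 19.7e-6 * 6854 * 100 = 13.5%

13.5%


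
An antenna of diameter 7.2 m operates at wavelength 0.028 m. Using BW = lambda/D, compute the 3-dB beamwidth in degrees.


BW_rad = 0.028 / 7.2 = 0.003889
BW_deg = 0.22 degrees

0.22 degrees


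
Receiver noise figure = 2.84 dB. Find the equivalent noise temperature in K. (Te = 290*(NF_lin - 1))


NF_lin = 10^(2.84/10) = 1.923092
Te = 290 * (1.923092 - 1) = 267.7 K

267.7 K


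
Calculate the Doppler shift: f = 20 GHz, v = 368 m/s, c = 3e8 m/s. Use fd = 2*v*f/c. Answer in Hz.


fd = 2 * 368 * 20000000000.0 / 3e8 = 49066.7 Hz

49066.7 Hz


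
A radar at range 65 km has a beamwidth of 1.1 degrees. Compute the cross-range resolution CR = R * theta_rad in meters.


BW_rad = 0.019198622
CR = 65000 * 0.019198622 = 1247.9 m

1247.9 m


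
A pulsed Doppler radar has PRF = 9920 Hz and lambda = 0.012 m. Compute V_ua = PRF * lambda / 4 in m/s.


V_ua = 9920 * 0.012 / 4 = 29.8 m/s

29.8 m/s


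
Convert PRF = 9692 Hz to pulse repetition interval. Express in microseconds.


PRI = 1/9692 = 0.0001031779 s = 103.2 us

103.2 us


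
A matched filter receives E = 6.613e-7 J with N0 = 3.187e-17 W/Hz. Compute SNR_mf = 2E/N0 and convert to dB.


SNR_lin = 2 * 6.613e-7 / 3.187e-17 = 4.15e10
SNR_dB = 10*log10(4.15e10) = 106.2 dB

106.2 dB


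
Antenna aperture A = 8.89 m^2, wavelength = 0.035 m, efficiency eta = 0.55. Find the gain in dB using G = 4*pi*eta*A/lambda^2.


G_linear = 4*pi*0.55*8.89/0.035^2 = 50157.77
G_dB = 10*log10(50157.77) = 47.0 dB

47.0 dB


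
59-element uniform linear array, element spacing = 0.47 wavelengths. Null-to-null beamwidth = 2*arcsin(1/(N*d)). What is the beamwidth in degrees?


1/(N*d) = 1/(59*0.47) = 0.036062
BW = 2*arcsin(0.036062) = 4.1 degrees

4.1 degrees


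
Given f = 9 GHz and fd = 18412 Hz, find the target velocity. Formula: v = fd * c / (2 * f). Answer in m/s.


v = 18412 * 3e8 / (2 * 9000000000.0) = 306.9 m/s

306.9 m/s


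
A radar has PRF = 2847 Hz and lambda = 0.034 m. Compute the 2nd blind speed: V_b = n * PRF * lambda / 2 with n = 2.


V_blind = 2 * 2847 * 0.034 / 2 = 96.8 m/s

96.8 m/s


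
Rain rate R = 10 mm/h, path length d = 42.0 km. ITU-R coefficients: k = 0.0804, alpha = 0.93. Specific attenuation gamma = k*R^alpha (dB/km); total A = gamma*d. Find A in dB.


gamma = 0.0804 * 10^0.93 = 0.684315 dB/km
A = 0.684315 * 42.0 = 28.74 dB

28.74 dB


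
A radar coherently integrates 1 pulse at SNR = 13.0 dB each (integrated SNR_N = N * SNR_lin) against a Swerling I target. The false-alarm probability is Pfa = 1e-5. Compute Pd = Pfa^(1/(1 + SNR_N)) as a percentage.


SNR_lin = 10^(13.0/10) = 19.95262
SNR_N = 1 * 19.95262 = 19.95262
1/(1 + SNR_N) = 1/20.95262 = 0.0477267
Pd = (1e-5)^0.0477267 = 0.57725
Pd = 57.7%

57.7%


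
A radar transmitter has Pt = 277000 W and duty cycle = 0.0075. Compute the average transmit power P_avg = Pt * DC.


P_avg = 277000 * 0.0075 = 2077.5 W

2077.5 W


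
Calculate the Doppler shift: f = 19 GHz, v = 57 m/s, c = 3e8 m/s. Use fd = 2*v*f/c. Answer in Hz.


fd = 2 * 57 * 19000000000.0 / 3e8 = 7220.0 Hz

7220.0 Hz


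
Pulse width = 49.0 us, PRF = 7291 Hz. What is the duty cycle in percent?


DC = 49.0e-6 * 7291 * 100 = 35.73%

35.73%


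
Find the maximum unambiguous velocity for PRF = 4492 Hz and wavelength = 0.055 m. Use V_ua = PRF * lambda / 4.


V_ua = 4492 * 0.055 / 4 = 61.8 m/s

61.8 m/s


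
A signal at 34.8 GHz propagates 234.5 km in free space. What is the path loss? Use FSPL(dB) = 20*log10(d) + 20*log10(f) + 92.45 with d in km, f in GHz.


20*log10(234.5) = 47.4
20*log10(34.8) = 30.83
FSPL = 170.7 dB

170.7 dB


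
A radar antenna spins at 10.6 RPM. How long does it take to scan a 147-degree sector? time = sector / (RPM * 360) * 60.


t = 147 / (10.6 * 360) * 60 = 2.31 s

2.31 s


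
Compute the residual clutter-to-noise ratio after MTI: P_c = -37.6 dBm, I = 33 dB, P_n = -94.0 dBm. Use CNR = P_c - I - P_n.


CNR = -37.6 - 33 - (-94.0) = 23.4 dB

23.4 dB


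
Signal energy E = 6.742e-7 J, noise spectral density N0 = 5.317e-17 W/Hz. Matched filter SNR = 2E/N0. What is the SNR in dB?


SNR_lin = 2 * 6.742e-7 / 5.317e-17 = 2.536e10
SNR_dB = 10*log10(2.536e10) = 104.0 dB

104.0 dB


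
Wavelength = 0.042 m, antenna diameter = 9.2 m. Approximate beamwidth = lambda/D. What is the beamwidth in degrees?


BW_rad = 0.042 / 9.2 = 0.004565
BW_deg = 0.26 degrees

0.26 degrees


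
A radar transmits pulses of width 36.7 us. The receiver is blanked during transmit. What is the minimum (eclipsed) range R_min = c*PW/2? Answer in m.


R_min = 3e8 * 36.7e-6 / 2 = 5505.0 m

5505.0 m


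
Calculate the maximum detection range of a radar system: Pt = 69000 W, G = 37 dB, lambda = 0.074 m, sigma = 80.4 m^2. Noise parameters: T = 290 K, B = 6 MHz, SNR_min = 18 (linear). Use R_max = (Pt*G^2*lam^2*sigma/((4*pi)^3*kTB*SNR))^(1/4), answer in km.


G_lin = 10^(37/10) = 5011.872336
R^4 = 69000 * 5011.872336^2 * 0.074^2 * 80.4 / ((4*pi)^3 * 1.38e-23 * 290 * 6000000.0 * 18)
R^4 = 8.89689e20 m^4
R_max = (8.89689e20)^(1/4) = 172706.8 m = 172.7 km

172.7 km


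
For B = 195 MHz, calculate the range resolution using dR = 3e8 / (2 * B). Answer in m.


dR = 3e8 / (2 * 195000000.0) = 0.77 m

0.77 m


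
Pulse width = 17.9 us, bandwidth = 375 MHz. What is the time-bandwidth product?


TBP = 17.9 * 375 = 6712.5

6712.5


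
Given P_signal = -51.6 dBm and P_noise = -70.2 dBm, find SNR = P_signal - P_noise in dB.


SNR = -51.6 - (-70.2) = 18.6 dB

18.6 dB


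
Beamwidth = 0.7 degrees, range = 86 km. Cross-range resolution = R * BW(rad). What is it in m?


BW_rad = 0.012217305
CR = 86000 * 0.012217305 = 1050.7 m

1050.7 m


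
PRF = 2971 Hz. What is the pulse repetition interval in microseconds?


PRI = 1/2971 = 0.000336587 s = 336.6 us

336.6 us


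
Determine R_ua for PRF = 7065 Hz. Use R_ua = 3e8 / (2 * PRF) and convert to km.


R_ua = 3e8 / (2 * 7065) = 21231.4 m = 21.2 km

21.2 km


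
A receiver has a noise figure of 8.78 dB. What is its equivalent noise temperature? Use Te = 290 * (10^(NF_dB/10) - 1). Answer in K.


NF_lin = 10^(8.78/10) = 7.550922
Te = 290 * (7.550922 - 1) = 1899.8 K

1899.8 K


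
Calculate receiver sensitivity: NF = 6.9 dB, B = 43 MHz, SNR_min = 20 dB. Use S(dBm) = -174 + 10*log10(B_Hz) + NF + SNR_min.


10*log10(43000000.0) = 76.33
S = -174 + 76.33 + 6.9 + 20 = -70.8 dBm

-70.8 dBm


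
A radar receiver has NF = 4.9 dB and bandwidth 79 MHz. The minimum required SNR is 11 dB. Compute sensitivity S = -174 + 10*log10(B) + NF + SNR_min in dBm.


10*log10(79000000.0) = 78.98
S = -174 + 78.98 + 4.9 + 11 = -79.1 dBm

-79.1 dBm


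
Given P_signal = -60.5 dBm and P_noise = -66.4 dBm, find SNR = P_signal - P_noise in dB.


SNR = -60.5 - (-66.4) = 5.9 dB

5.9 dB


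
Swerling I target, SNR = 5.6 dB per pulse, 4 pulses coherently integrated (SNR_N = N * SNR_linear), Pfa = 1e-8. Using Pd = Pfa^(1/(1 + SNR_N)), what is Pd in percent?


SNR_lin = 10^(5.6/10) = 3.63078
SNR_N = 4 * 3.63078 = 14.52312
1/(1 + SNR_N) = 1/15.52312 = 0.06442
Pd = (1e-8)^0.06442 = 0.30524
Pd = 30.5%

30.5%


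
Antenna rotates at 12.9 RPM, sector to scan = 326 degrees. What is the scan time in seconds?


t = 326 / (12.9 * 360) * 60 = 4.21 s

4.21 s


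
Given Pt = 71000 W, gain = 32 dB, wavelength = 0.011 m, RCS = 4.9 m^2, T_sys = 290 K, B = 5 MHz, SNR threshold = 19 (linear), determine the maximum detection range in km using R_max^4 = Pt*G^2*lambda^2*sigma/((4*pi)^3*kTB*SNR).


G_lin = 10^(32/10) = 1584.893192
R^4 = 71000 * 1584.893192^2 * 0.011^2 * 4.9 / ((4*pi)^3 * 1.38e-23 * 290 * 5000000.0 * 19)
R^4 = 1.40155e17 m^4
R_max = (1.40155e17)^(1/4) = 19348.7 m = 19.3 km

19.3 km


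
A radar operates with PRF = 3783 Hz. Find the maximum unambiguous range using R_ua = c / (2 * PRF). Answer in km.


R_ua = 3e8 / (2 * 3783) = 39651.1 m = 39.7 km

39.7 km


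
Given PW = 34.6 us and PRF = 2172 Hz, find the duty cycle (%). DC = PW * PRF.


DC = 34.6e-6 * 2172 * 100 = 7.52%

7.52%


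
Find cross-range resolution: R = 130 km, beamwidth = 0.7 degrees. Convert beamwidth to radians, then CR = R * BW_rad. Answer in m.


BW_rad = 0.012217305
CR = 130000 * 0.012217305 = 1588.2 m

1588.2 m


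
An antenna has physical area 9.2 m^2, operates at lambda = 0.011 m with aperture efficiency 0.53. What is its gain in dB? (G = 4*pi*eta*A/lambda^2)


G_linear = 4*pi*0.53*9.2/0.011^2 = 506393.58
G_dB = 10*log10(506393.58) = 57.0 dB

57.0 dB


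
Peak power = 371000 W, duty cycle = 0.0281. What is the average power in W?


P_avg = 371000 * 0.0281 = 10425.1 W

10425.1 W


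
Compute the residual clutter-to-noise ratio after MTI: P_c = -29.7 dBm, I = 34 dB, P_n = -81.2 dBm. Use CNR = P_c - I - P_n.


CNR = -29.7 - 34 - (-81.2) = 17.5 dB

17.5 dB


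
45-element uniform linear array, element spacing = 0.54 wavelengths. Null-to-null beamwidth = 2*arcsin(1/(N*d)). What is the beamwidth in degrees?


1/(N*d) = 1/(45*0.54) = 0.041152
BW = 2*arcsin(0.041152) = 4.7 degrees

4.7 degrees


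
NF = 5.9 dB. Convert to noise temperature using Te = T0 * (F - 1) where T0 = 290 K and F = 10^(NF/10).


NF_lin = 10^(5.9/10) = 3.890451
Te = 290 * (3.890451 - 1) = 838.2 K

838.2 K


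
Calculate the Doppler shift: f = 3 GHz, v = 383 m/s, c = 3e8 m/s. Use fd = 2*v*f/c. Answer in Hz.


fd = 2 * 383 * 3000000000.0 / 3e8 = 7660.0 Hz

7660.0 Hz


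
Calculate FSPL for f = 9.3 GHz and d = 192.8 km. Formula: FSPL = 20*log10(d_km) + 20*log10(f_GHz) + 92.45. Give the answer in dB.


20*log10(192.8) = 45.7
20*log10(9.3) = 19.37
FSPL = 157.5 dB

157.5 dB


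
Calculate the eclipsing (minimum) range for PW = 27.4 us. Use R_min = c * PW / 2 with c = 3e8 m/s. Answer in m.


R_min = 3e8 * 27.4e-6 / 2 = 4110.0 m

4110.0 m


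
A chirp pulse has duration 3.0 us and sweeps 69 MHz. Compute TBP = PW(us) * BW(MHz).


TBP = 3.0 * 69 = 207.0

207.0


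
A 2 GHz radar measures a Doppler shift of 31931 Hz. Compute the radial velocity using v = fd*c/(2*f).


v = 31931 * 3e8 / (2 * 2000000000.0) = 2394.8 m/s

2394.8 m/s


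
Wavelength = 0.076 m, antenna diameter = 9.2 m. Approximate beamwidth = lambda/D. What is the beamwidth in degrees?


BW_rad = 0.076 / 9.2 = 0.008261
BW_deg = 0.47 degrees

0.47 degrees


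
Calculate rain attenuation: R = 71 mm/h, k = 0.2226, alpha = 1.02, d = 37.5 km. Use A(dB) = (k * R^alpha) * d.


gamma = 0.2226 * 71^1.02 = 17.211102 dB/km
A = 17.211102 * 37.5 = 645.42 dB

645.42 dB


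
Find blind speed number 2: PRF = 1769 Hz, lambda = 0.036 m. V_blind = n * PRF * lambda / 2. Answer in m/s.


V_blind = 2 * 1769 * 0.036 / 2 = 63.7 m/s

63.7 m/s
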